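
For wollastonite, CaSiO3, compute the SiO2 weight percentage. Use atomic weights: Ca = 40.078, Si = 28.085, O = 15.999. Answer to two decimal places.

51.72 wt%

M(CaSiO3) = 116.160 g/mol; M(SiO2) = 60.083 g/mol.
Moles SiO2 per formula unit = 1 Si ÷ 1 = 1.0000.
SiO2 fraction = (1.0000 × 60.083) / 116.160 = 60.083/116.160 = 0.5172.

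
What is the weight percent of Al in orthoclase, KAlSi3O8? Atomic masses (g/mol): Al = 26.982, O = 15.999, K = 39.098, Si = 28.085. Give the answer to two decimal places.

9.69 mass %

M(KAlSi3O8) = 278.327 g/mol.
Al contributes 1 × 26.982 = 26.982 g per mole.
26.982/278.327 = 0.0969 → 9.69%.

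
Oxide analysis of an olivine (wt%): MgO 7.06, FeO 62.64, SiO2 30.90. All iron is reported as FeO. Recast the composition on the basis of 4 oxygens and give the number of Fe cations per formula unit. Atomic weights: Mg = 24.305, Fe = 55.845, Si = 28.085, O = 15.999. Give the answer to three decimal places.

MgO: 7.06/40.304 = 0.17517 mol → 0.17517 mol Mg, 0.17517 mol O.
FeO: 62.64/71.844 = 0.87189 mol → 0.87189 mol Fe, 0.87189 mol O.
SiO2: 30.90/60.083 = 0.51429 mol → 0.51429 mol Si, 1.02858 mol O.
Total oxygen = 2.07564 mol. Normalization factor = 4/2.07564 = 1.92712.
Fe per 4 O = 0.87189 × 1.92712 = 1.680.

1.680 Fe apfu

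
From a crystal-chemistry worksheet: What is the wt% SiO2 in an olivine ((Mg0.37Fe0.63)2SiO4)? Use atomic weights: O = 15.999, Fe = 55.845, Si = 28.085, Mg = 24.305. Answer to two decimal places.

33.30 wt%

M((Mg0.37Fe0.63)2SiO4) = 180.431 g/mol; M(SiO2) = 60.083 g/mol.
Moles SiO2 per formula unit = 1 Si ÷ 1 = 1.0000.
SiO2 fraction = (1.0000 × 60.083) / 180.431 = 60.083/180.431 = 0.3330.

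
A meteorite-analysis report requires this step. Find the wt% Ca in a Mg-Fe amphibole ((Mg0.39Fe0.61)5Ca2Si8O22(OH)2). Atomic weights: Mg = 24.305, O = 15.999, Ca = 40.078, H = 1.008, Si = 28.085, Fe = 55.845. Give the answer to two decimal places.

8.82 mass %

M((Mg0.39Fe0.61)5Ca2Si8O22(OH)2) = 908.550 g/mol.
Ca contributes 2 × 40.078 = 80.156 g per mole.
80.156/908.550 = 0.0882 → 8.82%.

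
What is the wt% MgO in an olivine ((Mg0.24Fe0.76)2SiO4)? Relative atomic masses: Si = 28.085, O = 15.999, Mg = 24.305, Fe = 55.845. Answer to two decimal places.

10.26 wt%

Formula mass = 188.632 g/mol.
0.48 Mg → 0.4800 mol MgO per formula unit; M(MgO) = 40.304, so MgO mass = 19.346 g.
19.346/188.632 × 100 = 10.26 wt%.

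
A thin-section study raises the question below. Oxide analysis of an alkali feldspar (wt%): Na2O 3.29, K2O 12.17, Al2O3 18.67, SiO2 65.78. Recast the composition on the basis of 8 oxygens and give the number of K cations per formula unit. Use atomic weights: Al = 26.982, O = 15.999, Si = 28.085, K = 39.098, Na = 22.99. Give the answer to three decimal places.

3.29 wt% Na2O ÷ 61.979 g/mol = 0.05308 mol, giving 0.10616 Na and 0.05308 O.
12.17 wt% K2O ÷ 94.195 g/mol = 0.12920 mol, giving 0.25840 K and 0.12920 O.
18.67 wt% Al2O3 ÷ 101.961 g/mol = 0.18311 mol, giving 0.36622 Al and 0.54933 O.
65.78 wt% SiO2 ÷ 60.083 g/mol = 1.09482 mol, giving 1.09482 Si and 2.18964 O.
Oxygen sums to 2.92125; scaling by 8/2.92125 = 2.73855 puts the formula on 8 O.
K: 0.25840 × 2.73855 = 0.708 atoms per formula unit.

0.708 K apfu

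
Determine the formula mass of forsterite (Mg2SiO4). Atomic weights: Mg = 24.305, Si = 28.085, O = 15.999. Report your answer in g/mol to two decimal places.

Mg: 2 × 24.305 = 48.6100
Si: 1 × 28.085 = 28.0850
O: 4 × 15.999 = 63.9960
Summing the contributions gives the formula mass.

140.69 g/mol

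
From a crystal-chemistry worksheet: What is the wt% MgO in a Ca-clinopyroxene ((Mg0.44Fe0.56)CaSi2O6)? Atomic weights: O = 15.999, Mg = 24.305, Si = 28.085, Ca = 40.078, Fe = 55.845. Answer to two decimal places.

7.57 wt%

Molar mass of (Mg0.44Fe0.56)CaSi2O6 = 0.44*24.305 + 0.56*55.845 + 1*40.078 + 2*28.085 + 6*15.999 = 234.209 g/mol.
Each formula unit contains 0.44 Mg, equivalent to 0.44/1 = 0.4400 mol MgO.
M(MgO) = 1×24.305 + 1×15.999 = 40.304 g/mol.
Mass of MgO per formula unit = 0.4400 × 40.304 = 17.734 g.
MgO wt% = 17.734 / 234.209 × 100 = 7.57%.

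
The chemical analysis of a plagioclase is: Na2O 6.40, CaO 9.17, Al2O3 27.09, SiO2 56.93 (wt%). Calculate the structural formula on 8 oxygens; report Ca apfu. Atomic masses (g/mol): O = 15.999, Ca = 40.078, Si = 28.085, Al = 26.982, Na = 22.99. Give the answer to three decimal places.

0.442 Ca apfu

6.40 wt% Na2O ÷ 61.979 g/mol = 0.10326 mol, giving 0.20652 Na and 0.10326 O.
9.17 wt% CaO ÷ 56.077 g/mol = 0.16353 mol, giving 0.16353 Ca and 0.16353 O.
27.09 wt% Al2O3 ÷ 101.961 g/mol = 0.26569 mol, giving 0.53138 Al and 0.79707 O.
56.93 wt% SiO2 ÷ 60.083 g/mol = 0.94752 mol, giving 0.94752 Si and 1.89504 O.
Oxygen sums to 2.95890; scaling by 8/2.95890 = 2.70371 puts the formula on 8 O.
Ca: 0.16353 × 2.70371 = 0.442 atoms per formula unit.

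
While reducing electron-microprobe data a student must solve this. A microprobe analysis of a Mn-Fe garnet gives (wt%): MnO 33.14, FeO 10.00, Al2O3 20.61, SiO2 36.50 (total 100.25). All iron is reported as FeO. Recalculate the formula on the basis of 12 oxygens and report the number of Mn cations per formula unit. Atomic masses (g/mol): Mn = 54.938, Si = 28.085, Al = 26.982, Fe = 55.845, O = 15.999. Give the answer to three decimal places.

33.14 wt% MnO ÷ 70.937 g/mol = 0.46718 mol, giving 0.46718 Mn and 0.46718 O.
10.00 wt% FeO ÷ 71.844 g/mol = 0.13919 mol, giving 0.13919 Fe and 0.13919 O.
20.61 wt% Al2O3 ÷ 101.961 g/mol = 0.20214 mol, giving 0.40428 Al and 0.60642 O.
36.50 wt% SiO2 ÷ 60.083 g/mol = 0.60749 mol, giving 0.60749 Si and 1.21498 O.
Oxygen sums to 2.42777; scaling by 12/2.42777 = 4.94281 puts the formula on 12 O.
Mn: 0.46718 × 4.94281 = 2.309 atoms per formula unit.

2.309 Mn apfu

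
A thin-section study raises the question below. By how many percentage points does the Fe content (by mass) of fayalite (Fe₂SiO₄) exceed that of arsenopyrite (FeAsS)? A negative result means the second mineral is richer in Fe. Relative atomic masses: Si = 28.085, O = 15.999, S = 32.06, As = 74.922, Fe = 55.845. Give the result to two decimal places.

20.51 percentage points

Fe in Fe₂SiO₄: molar mass 203.771 g/mol; 2×55.845 = 111.690 g → 54.81 wt%.
Fe in FeAsS: molar mass 162.827 g/mol; 1×55.845 = 55.845 g → 34.30 wt%.
Difference = 54.81 − 34.30 = 20.51 percentage points.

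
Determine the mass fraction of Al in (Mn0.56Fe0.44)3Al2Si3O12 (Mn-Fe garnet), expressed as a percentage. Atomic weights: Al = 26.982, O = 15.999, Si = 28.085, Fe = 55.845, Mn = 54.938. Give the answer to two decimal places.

10.88 wt%

Molar mass of (Mn0.56Fe0.44)3Al2Si3O12: 1.68·54.938 + 1.32·55.845 + 2·26.982 + 3·28.085 + 12·15.999 = 496.218 g/mol.
Mass of Al per formula unit: 2 × 26.982 = 53.964 g.
Weight fraction Al = 53.964 / 496.218 = 0.1088.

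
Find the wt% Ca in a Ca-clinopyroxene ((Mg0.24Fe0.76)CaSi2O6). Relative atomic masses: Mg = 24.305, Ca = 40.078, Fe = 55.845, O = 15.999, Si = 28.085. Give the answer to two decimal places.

Formula mass = 0.24*24.305 + 0.76*55.845 + 1*40.078 + 2*28.085 + 6*15.999 = 240.517 g/mol, of which 40.078 g is Ca.
So Ca makes up 40.078/240.517 = 0.1666 of the mass, i.e. 16.66%.

16.66 weight percent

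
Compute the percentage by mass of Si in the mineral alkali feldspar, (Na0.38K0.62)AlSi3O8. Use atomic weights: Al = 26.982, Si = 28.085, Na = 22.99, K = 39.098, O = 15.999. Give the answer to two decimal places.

30.95 weight percent

Formula mass = 0.38·22.99 + 0.62·39.098 + 1·26.982 + 3·28.085 + 8·15.999 = 272.206 g/mol, of which 84.255 g is Si.
So Si makes up 84.255/272.206 = 0.3095 of the mass, i.e. 30.95%.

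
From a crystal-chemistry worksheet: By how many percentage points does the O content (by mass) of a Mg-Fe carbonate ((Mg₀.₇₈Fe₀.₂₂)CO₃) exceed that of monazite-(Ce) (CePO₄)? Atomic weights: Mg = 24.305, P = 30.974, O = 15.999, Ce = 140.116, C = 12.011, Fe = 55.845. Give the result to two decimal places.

25.38 percentage points

M((Mg₀.₇₈Fe₀.₂₂)CO₃) = 91.252 g/mol, so wt% O = 47.997/91.252 × 100 = 52.60%.
M(CePO₄) = 235.086 g/mol, so wt% O = 63.996/235.086 × 100 = 27.22%.
52.60 − 27.22 = 25.38 pp.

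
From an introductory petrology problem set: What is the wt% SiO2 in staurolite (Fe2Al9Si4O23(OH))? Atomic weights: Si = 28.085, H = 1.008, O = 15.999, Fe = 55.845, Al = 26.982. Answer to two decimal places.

Formula mass = 851.852 g/mol.
4 Si → 4.0000 mol SiO2 per formula unit; M(SiO2) = 60.083, so SiO2 mass = 240.332 g.
240.332/851.852 × 100 = 28.21 wt%.

28.21 wt%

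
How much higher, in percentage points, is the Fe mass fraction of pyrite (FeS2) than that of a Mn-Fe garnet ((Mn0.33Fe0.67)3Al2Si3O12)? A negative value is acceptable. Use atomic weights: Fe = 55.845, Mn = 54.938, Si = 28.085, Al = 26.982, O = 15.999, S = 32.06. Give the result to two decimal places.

M(FeS2) = 119.965 g/mol, so wt% Fe = 55.845/119.965 × 100 = 46.55%.
M((Mn0.33Fe0.67)3Al2Si3O12) = 496.844 g/mol, so wt% Fe = 112.248/496.844 × 100 = 22.59%.
46.55 − 22.59 = 23.96 pp.

23.96 percentage points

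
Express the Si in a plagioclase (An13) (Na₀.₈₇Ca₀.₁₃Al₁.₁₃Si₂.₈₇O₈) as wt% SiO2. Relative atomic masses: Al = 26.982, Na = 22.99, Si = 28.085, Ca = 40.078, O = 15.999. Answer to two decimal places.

65.24 wt%

Molar mass of Na₀.₈₇Ca₀.₁₃Al₁.₁₃Si₂.₈₇O₈ = 0.87*22.99 + 0.13*40.078 + 1.13*26.982 + 2.87*28.085 + 8*15.999 = 264.297 g/mol.
Each formula unit contains 2.87 Si, equivalent to 2.87/1 = 2.8700 mol SiO2.
M(SiO2) = 1×28.085 + 2×15.999 = 60.083 g/mol.
Mass of SiO2 per formula unit = 2.8700 × 60.083 = 172.438 g.
SiO2 wt% = 172.438 / 264.297 × 100 = 65.24%.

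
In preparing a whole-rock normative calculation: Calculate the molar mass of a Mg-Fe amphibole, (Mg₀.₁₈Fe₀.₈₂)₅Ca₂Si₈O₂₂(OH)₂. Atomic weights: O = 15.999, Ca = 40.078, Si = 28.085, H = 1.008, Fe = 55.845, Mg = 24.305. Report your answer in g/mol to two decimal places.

Mg: 0.90 × 24.305 = 21.8745
Fe: 4.10 × 55.845 = 228.9645
Ca: 2 × 40.078 = 80.1560
Si: 8 × 28.085 = 224.6800
O: 24 × 15.999 = 383.9760
H: 2 × 1.008 = 2.0160
Summing the contributions gives the formula mass.

941.67 g/mol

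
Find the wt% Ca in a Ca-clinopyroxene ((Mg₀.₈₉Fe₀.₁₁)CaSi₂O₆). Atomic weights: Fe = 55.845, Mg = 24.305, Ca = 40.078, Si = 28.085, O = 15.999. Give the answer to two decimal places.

18.22 weight percent

Formula mass = 0.89·24.305 + 0.11·55.845 + 1·40.078 + 2·28.085 + 6·15.999 = 220.016 g/mol, of which 40.078 g is Ca.
So Ca makes up 40.078/220.016 = 0.1822 of the mass, i.e. 18.22%.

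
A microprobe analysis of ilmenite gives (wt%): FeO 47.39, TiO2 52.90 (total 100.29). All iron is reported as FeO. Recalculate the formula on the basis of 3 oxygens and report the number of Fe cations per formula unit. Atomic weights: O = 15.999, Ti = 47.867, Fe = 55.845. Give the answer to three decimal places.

FeO: 47.39/71.844 = 0.65962 mol → 0.65962 mol Fe, 0.65962 mol O.
TiO2: 52.90/79.865 = 0.66237 mol → 0.66237 mol Ti, 1.32474 mol O.
Total oxygen = 1.98436 mol. Normalization factor = 3/1.98436 = 1.51182.
Fe per 3 O = 0.65962 × 1.51182 = 0.997.

0.997 Fe apfu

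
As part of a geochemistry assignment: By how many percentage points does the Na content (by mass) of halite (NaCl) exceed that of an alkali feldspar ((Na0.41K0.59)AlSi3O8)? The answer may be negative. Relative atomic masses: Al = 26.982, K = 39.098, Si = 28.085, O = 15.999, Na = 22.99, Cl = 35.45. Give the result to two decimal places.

35.87 percentage points

First mineral: 22.990 g Na in 58.440 g formula = 39.34 wt% Na.
Second mineral: 9.426 g Na in 271.723 g formula = 3.47 wt% Na.
39.34% − 3.47% gives a difference of 35.87 percentage points.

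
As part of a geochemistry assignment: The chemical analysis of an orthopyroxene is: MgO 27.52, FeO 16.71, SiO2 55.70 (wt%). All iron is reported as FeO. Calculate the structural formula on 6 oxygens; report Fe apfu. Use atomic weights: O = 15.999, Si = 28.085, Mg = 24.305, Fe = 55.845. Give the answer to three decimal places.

0.504 Fe apfu

MgO: 27.52/40.304 = 0.68281 mol → 0.68281 mol Mg, 0.68281 mol O.
FeO: 16.71/71.844 = 0.23259 mol → 0.23259 mol Fe, 0.23259 mol O.
SiO2: 55.70/60.083 = 0.92705 mol → 0.92705 mol Si, 1.85410 mol O.
Total oxygen = 2.76950 mol. Normalization factor = 6/2.76950 = 2.16646.
Fe per 6 O = 0.23259 × 2.16646 = 0.504.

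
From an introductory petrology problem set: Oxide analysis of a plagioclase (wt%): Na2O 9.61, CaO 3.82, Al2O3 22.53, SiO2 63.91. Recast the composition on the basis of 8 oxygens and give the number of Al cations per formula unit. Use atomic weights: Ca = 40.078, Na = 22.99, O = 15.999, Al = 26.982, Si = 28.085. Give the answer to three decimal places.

1.173 Al apfu

Na2O: 9.61/61.979 = 0.15505 mol → 0.31010 mol Na, 0.15505 mol O.
CaO: 3.82/56.077 = 0.06812 mol → 0.06812 mol Ca, 0.06812 mol O.
Al2O3: 22.53/101.961 = 0.22097 mol → 0.44194 mol Al, 0.66291 mol O.
SiO2: 63.91/60.083 = 1.06370 mol → 1.06370 mol Si, 2.12740 mol O.
Total oxygen = 3.01348 mol. Normalization factor = 8/3.01348 = 2.65474.
Al per 8 O = 0.44194 × 2.65474 = 1.173.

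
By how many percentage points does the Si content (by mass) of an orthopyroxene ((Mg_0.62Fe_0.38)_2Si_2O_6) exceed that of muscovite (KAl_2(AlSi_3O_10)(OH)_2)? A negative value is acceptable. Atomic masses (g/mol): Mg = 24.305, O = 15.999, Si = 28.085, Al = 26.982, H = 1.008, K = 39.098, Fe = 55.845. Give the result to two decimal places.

First mineral: 56.170 g Si in 224.744 g formula = 24.99 wt% Si.
Second mineral: 84.255 g Si in 398.303 g formula = 21.15 wt% Si.
24.99% − 21.15% gives a difference of 3.84 percentage points.

3.84 percentage points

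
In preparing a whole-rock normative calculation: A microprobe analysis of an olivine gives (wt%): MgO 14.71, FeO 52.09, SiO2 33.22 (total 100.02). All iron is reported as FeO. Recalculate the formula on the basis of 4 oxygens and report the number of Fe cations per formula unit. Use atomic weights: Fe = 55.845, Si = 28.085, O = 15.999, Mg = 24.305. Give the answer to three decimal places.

MgO: 14.71/40.304 = 0.36498 mol → 0.36498 mol Mg, 0.36498 mol O.
FeO: 52.09/71.844 = 0.72504 mol → 0.72504 mol Fe, 0.72504 mol O.
SiO2: 33.22/60.083 = 0.55290 mol → 0.55290 mol Si, 1.10580 mol O.
Total oxygen = 2.19582 mol. Normalization factor = 4/2.19582 = 1.82164.
Fe per 4 O = 0.72504 × 1.82164 = 1.321.

1.321 Fe apfu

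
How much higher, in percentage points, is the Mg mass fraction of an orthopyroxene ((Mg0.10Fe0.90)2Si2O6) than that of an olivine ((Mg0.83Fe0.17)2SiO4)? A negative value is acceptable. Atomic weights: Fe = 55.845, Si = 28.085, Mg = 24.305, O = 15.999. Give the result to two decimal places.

-24.76 percentage points

M((Mg0.10Fe0.90)2Si2O6) = 257.546 g/mol, so wt% Mg = 4.861/257.546 × 100 = 1.89%.
M((Mg0.83Fe0.17)2SiO4) = 151.415 g/mol, so wt% Mg = 40.346/151.415 × 100 = 26.65%.
1.89 − 26.65 = -24.76 pp.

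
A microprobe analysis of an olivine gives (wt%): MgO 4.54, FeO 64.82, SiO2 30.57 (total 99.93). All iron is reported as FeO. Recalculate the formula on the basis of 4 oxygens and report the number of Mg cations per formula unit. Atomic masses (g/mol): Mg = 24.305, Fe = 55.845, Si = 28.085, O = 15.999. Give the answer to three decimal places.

4.54 wt% MgO ÷ 40.304 g/mol = 0.11264 mol, giving 0.11264 Mg and 0.11264 O.
64.82 wt% FeO ÷ 71.844 g/mol = 0.90223 mol, giving 0.90223 Fe and 0.90223 O.
30.57 wt% SiO2 ÷ 60.083 g/mol = 0.50880 mol, giving 0.50880 Si and 1.01760 O.
Oxygen sums to 2.03247; scaling by 4/2.03247 = 1.96805 puts the formula on 4 O.
Mg: 0.11264 × 1.96805 = 0.222 atoms per formula unit.

0.222 Mg apfu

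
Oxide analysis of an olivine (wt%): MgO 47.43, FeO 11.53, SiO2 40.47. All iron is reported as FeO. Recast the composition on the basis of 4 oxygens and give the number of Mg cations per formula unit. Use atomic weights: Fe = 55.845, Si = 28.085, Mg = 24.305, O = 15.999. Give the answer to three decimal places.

1.754 Mg apfu

MgO: 47.43/40.304 = 1.17681 mol → 1.17681 mol Mg, 1.17681 mol O.
FeO: 11.53/71.844 = 0.16049 mol → 0.16049 mol Fe, 0.16049 mol O.
SiO2: 40.47/60.083 = 0.67357 mol → 0.67357 mol Si, 1.34714 mol O.
Total oxygen = 2.68444 mol. Normalization factor = 4/2.68444 = 1.49007.
Mg per 4 O = 1.17681 × 1.49007 = 1.754.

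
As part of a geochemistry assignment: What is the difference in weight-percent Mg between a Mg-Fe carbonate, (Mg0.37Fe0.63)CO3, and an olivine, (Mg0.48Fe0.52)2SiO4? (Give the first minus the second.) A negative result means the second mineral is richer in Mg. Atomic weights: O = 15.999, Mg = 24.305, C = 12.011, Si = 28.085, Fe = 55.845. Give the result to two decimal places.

M((Mg0.37Fe0.63)CO3) = 104.183 g/mol, so wt% Mg = 8.993/104.183 × 100 = 8.63%.
M((Mg0.48Fe0.52)2SiO4) = 173.493 g/mol, so wt% Mg = 23.333/173.493 × 100 = 13.45%.
8.63 − 13.45 = -4.82 pp.

-4.82 percentage points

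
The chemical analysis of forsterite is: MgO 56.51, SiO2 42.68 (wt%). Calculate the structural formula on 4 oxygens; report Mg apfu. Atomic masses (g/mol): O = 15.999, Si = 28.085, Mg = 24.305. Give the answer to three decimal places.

56.51 wt% MgO ÷ 40.304 g/mol = 1.40209 mol, giving 1.40209 Mg and 1.40209 O.
42.68 wt% SiO2 ÷ 60.083 g/mol = 0.71035 mol, giving 0.71035 Si and 1.42070 O.
Oxygen sums to 2.82279; scaling by 4/2.82279 = 1.41704 puts the formula on 4 O.
Mg: 1.40209 × 1.41704 = 1.987 atoms per formula unit.

1.987 Mg apfu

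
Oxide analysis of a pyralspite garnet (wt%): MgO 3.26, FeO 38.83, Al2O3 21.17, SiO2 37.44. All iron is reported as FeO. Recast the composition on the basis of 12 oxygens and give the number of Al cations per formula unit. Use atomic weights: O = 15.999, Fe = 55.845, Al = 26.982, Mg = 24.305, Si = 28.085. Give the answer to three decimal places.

MgO (M=40.304): mol = 0.08089; Mg = 0.08089, O = 0.08089.
FeO (M=71.844): mol = 0.54048; Fe = 0.54048, O = 0.54048.
Al2O3 (M=101.961): mol = 0.20763; Al = 0.41526, O = 0.62289.
SiO2 (M=60.083): mol = 0.62314; Si = 0.62314, O = 1.24628.
ΣO = 2.49054; factor = 12/ΣO = 4.81823.
Al apfu = 0.41526 × 4.81823 = 2.001.

2.001 Al apfu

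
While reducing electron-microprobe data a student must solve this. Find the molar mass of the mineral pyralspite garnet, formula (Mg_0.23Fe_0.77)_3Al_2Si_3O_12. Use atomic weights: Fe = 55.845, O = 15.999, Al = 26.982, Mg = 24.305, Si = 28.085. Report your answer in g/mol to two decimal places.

The formula mass is the sum 0.69×24.305 + 2.31×55.845 + 2×26.982 + 3×28.085 + 12×15.999.

475.98 g/mol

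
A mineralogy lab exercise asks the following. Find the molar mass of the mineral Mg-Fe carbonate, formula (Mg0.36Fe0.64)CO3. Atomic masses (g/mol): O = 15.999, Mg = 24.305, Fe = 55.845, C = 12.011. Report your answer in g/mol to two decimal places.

M = 0.36(24.305) + 0.64(55.845) + 1(12.011) + 3(15.999)

104.50 g/mol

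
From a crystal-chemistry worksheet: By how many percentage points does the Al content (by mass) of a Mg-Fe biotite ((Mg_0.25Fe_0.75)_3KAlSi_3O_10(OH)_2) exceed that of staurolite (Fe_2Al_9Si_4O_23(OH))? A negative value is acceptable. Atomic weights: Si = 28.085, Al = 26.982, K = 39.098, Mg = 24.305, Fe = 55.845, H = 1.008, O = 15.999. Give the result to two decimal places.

-22.98 percentage points

First mineral: 26.982 g Al in 488.219 g formula = 5.53 wt% Al.
Second mineral: 242.838 g Al in 851.852 g formula = 28.51 wt% Al.
5.53% − 28.51% gives a difference of -22.98 percentage points.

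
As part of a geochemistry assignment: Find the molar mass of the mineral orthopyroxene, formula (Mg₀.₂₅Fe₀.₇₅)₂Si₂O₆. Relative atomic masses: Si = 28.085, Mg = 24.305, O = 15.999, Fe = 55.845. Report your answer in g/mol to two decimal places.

248.08 g/mol

The formula mass is the sum 0.50·24.305 + 1.50·55.845 + 2·28.085 + 6·15.999.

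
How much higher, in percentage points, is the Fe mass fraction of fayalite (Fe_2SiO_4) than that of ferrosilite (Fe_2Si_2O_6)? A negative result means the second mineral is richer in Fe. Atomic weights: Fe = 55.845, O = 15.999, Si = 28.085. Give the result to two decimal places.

M(Fe_2SiO_4) = 203.771 g/mol, so wt% Fe = 111.690/203.771 × 100 = 54.81%.
M(Fe_2Si_2O_6) = 263.854 g/mol, so wt% Fe = 111.690/263.854 × 100 = 42.33%.
54.81 − 42.33 = 12.48 pp.

12.48 percentage points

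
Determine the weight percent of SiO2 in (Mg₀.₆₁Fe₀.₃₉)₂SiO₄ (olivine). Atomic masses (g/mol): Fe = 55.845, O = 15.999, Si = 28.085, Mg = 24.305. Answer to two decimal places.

Molar mass of (Mg₀.₆₁Fe₀.₃₉)₂SiO₄ = 1.22*24.305 + 0.78*55.845 + 1*28.085 + 4*15.999 = 165.292 g/mol.
Each formula unit contains 1 Si, equivalent to 1/1 = 1.0000 mol SiO2.
M(SiO2) = 1×28.085 + 2×15.999 = 60.083 g/mol.
Mass of SiO2 per formula unit = 1.0000 × 60.083 = 60.083 g.
SiO2 wt% = 60.083 / 165.292 × 100 = 36.35%.

36.35 wt%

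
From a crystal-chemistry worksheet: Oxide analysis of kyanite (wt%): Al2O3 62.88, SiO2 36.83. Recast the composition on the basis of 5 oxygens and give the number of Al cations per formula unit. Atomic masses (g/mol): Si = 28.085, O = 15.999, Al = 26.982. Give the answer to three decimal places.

2.005 Al apfu

62.88 wt% Al2O3 ÷ 101.961 g/mol = 0.61671 mol, giving 1.23342 Al and 1.85013 O.
36.83 wt% SiO2 ÷ 60.083 g/mol = 0.61299 mol, giving 0.61299 Si and 1.22598 O.
Oxygen sums to 3.07611; scaling by 5/3.07611 = 1.62543 puts the formula on 5 O.
Al: 1.23342 × 1.62543 = 2.005 atoms per formula unit.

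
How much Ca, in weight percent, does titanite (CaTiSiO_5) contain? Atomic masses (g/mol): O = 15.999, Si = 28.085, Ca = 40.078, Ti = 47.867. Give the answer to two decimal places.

Molar mass of CaTiSiO_5: 1·40.078 + 1·47.867 + 1·28.085 + 5·15.999 = 196.025 g/mol.
Mass of Ca per formula unit: 1 × 40.078 = 40.078 g.
Weight fraction Ca = 40.078 / 196.025 = 0.2045.

20.45 weight percent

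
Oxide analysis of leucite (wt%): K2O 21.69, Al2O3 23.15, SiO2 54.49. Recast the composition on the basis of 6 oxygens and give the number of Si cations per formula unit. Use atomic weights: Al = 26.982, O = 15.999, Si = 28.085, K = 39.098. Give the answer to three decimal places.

1.997 Si apfu

21.69 wt% K2O ÷ 94.195 g/mol = 0.23027 mol, giving 0.46054 K and 0.23027 O.
23.15 wt% Al2O3 ÷ 101.961 g/mol = 0.22705 mol, giving 0.45410 Al and 0.68115 O.
54.49 wt% SiO2 ÷ 60.083 g/mol = 0.90691 mol, giving 0.90691 Si and 1.81382 O.
Oxygen sums to 2.72524; scaling by 6/2.72524 = 2.20164 puts the formula on 6 O.
Si: 0.90691 × 2.20164 = 1.997 atoms per formula unit.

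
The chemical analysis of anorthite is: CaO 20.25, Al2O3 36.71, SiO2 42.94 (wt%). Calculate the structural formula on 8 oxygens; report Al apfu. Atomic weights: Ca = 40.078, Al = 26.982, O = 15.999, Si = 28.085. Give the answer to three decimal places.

20.25 wt% CaO ÷ 56.077 g/mol = 0.36111 mol, giving 0.36111 Ca and 0.36111 O.
36.71 wt% Al2O3 ÷ 101.961 g/mol = 0.36004 mol, giving 0.72008 Al and 1.08012 O.
42.94 wt% SiO2 ÷ 60.083 g/mol = 0.71468 mol, giving 0.71468 Si and 1.42936 O.
Oxygen sums to 2.87059; scaling by 8/2.87059 = 2.78688 puts the formula on 8 O.
Al: 0.72008 × 2.78688 = 2.007 atoms per formula unit.

2.007 Al apfu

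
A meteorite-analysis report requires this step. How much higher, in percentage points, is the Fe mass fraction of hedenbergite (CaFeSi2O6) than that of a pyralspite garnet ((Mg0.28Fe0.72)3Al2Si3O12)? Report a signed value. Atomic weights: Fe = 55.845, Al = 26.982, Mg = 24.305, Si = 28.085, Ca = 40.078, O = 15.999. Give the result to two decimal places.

Fe in CaFeSi2O6: molar mass 248.087 g/mol; 1×55.845 = 55.845 g → 22.51 wt%.
Fe in (Mg0.28Fe0.72)3Al2Si3O12: molar mass 471.248 g/mol; 2.16×55.845 = 120.625 g → 25.60 wt%.
Difference = 22.51 − 25.60 = -3.09 percentage points.

-3.09 percentage points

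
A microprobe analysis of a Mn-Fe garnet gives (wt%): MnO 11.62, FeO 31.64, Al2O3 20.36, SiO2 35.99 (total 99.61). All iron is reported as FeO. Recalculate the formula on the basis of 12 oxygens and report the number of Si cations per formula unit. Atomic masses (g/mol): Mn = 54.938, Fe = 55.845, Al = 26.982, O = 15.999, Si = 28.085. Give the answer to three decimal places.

2.993 Si apfu

11.62 wt% MnO ÷ 70.937 g/mol = 0.16381 mol, giving 0.16381 Mn and 0.16381 O.
31.64 wt% FeO ÷ 71.844 g/mol = 0.44040 mol, giving 0.44040 Fe and 0.44040 O.
20.36 wt% Al2O3 ÷ 101.961 g/mol = 0.19968 mol, giving 0.39936 Al and 0.59904 O.
35.99 wt% SiO2 ÷ 60.083 g/mol = 0.59900 mol, giving 0.59900 Si and 1.19800 O.
Oxygen sums to 2.40125; scaling by 12/2.40125 = 4.99740 puts the formula on 12 O.
Si: 0.59900 × 4.99740 = 2.993 atoms per formula unit.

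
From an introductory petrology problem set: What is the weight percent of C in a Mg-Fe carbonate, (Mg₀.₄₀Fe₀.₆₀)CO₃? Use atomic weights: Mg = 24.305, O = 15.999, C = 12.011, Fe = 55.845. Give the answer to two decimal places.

11.63 mass %

Molar mass of (Mg₀.₄₀Fe₀.₆₀)CO₃: 0.40*24.305 + 0.60*55.845 + 1*12.011 + 3*15.999 = 103.237 g/mol.
Mass of C per formula unit: 1 × 12.011 = 12.011 g.
Weight fraction C = 12.011 / 103.237 = 0.1163.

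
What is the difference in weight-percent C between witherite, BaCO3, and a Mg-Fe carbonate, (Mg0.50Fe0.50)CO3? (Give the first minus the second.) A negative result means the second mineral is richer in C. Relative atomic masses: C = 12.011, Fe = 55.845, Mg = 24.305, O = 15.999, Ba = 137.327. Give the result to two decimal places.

M(BaCO3) = 197.335 g/mol, so wt% C = 12.011/197.335 × 100 = 6.09%.
M((Mg0.50Fe0.50)CO3) = 100.083 g/mol, so wt% C = 12.011/100.083 × 100 = 12.00%.
6.09 − 12.00 = -5.91 pp.

-5.91 percentage points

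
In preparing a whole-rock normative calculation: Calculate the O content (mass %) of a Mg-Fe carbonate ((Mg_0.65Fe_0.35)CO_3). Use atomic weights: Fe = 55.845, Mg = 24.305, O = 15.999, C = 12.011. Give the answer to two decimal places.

Formula mass = 0.65×24.305 + 0.35×55.845 + 1×12.011 + 3×15.999 = 95.352 g/mol, of which 47.997 g is O.
So O makes up 47.997/95.352 = 0.5034 of the mass, i.e. 50.34%.

50.34 mass %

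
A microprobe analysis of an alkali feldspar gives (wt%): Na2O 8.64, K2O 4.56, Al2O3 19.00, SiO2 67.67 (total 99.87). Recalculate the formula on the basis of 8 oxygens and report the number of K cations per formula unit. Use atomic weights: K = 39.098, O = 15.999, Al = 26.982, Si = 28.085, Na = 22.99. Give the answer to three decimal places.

0.258 K apfu

8.64 wt% Na2O ÷ 61.979 g/mol = 0.13940 mol, giving 0.27880 Na and 0.13940 O.
4.56 wt% K2O ÷ 94.195 g/mol = 0.04841 mol, giving 0.09682 K and 0.04841 O.
19.00 wt% Al2O3 ÷ 101.961 g/mol = 0.18635 mol, giving 0.37270 Al and 0.55905 O.
67.67 wt% SiO2 ÷ 60.083 g/mol = 1.12628 mol, giving 1.12628 Si and 2.25256 O.
Oxygen sums to 2.99942; scaling by 8/2.99942 = 2.66718 puts the formula on 8 O.
K: 0.09682 × 2.66718 = 0.258 atoms per formula unit.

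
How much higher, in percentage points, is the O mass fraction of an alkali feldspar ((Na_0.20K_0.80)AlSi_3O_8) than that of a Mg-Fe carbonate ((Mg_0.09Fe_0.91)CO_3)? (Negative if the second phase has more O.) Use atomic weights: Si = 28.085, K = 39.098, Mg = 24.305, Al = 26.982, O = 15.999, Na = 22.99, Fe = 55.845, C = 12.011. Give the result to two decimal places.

M((Na_0.20K_0.80)AlSi_3O_8) = 275.105 g/mol, so wt% O = 127.992/275.105 × 100 = 46.52%.
M((Mg_0.09Fe_0.91)CO_3) = 113.014 g/mol, so wt% O = 47.997/113.014 × 100 = 42.47%.
46.52 − 42.47 = 4.05 pp.

4.05 percentage points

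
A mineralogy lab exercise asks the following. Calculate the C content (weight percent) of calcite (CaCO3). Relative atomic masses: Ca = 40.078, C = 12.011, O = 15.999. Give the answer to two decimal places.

12.00 weight percent

M(CaCO3) = 100.086 g/mol.
C contributes 1 × 12.011 = 12.011 g per mole.
12.011/100.086 = 0.1200 → 12.00%.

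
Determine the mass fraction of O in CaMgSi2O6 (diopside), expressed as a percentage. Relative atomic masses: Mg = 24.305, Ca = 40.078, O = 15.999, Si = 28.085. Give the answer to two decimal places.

M(CaMgSi2O6) = 216.547 g/mol.
O contributes 6 × 15.999 = 95.994 g per mole.
95.994/216.547 = 0.4433 → 44.33%.

44.33 mass %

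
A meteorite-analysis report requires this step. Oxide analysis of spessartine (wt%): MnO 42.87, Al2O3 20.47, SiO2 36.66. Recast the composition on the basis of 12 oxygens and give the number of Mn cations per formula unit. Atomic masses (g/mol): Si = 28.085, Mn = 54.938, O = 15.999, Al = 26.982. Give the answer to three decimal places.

42.87 wt% MnO ÷ 70.937 g/mol = 0.60434 mol, giving 0.60434 Mn and 0.60434 O.
20.47 wt% Al2O3 ÷ 101.961 g/mol = 0.20076 mol, giving 0.40152 Al and 0.60228 O.
36.66 wt% SiO2 ÷ 60.083 g/mol = 0.61016 mol, giving 0.61016 Si and 1.22032 O.
Oxygen sums to 2.42694; scaling by 12/2.42694 = 4.94450 puts the formula on 12 O.
Mn: 0.60434 × 4.94450 = 2.988 atoms per formula unit.

2.988 Mn apfu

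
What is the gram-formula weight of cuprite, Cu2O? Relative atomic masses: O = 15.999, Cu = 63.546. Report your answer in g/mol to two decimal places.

Cu: 2 × 63.546 = 127.0920
O: 1 × 15.999 = 15.9990
Summing the contributions gives the formula mass.

143.09 g/mol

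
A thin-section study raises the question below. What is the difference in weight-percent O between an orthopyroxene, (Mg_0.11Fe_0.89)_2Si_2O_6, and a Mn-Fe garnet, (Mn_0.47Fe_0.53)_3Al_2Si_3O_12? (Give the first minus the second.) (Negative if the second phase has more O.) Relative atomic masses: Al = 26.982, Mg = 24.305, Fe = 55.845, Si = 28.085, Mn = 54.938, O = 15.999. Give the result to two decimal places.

O in (Mg_0.11Fe_0.89)_2Si_2O_6: molar mass 256.915 g/mol; 6×15.999 = 95.994 g → 37.36 wt%.
O in (Mn_0.47Fe_0.53)_3Al_2Si_3O_12: molar mass 496.463 g/mol; 12×15.999 = 191.988 g → 38.67 wt%.
Difference = 37.36 − 38.67 = -1.31 percentage points.

-1.31 percentage points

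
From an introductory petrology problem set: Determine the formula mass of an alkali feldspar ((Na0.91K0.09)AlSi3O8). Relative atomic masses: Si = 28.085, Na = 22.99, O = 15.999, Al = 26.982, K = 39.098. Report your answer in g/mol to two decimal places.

263.67 g/mol

M = 0.91(22.99) + 0.09(39.098) + 1(26.982) + 3(28.085) + 8(15.999)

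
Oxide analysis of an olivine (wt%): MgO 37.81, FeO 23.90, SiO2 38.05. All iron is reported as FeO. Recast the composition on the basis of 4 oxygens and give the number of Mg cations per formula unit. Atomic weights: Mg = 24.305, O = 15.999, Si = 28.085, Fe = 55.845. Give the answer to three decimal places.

37.81 wt% MgO ÷ 40.304 g/mol = 0.93812 mol, giving 0.93812 Mg and 0.93812 O.
23.90 wt% FeO ÷ 71.844 g/mol = 0.33267 mol, giving 0.33267 Fe and 0.33267 O.
38.05 wt% SiO2 ÷ 60.083 g/mol = 0.63329 mol, giving 0.63329 Si and 1.26658 O.
Oxygen sums to 2.53737; scaling by 4/2.53737 = 1.57644 puts the formula on 4 O.
Mg: 0.93812 × 1.57644 = 1.479 atoms per formula unit.

1.479 Mg apfu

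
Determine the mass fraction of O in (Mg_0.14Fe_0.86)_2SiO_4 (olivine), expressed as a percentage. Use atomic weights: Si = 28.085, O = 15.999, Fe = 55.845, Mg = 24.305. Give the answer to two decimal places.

32.83 mass %

M((Mg_0.14Fe_0.86)_2SiO_4) = 194.940 g/mol.
O contributes 4 × 15.999 = 63.996 g per mole.
63.996/194.940 = 0.3283 → 32.83%.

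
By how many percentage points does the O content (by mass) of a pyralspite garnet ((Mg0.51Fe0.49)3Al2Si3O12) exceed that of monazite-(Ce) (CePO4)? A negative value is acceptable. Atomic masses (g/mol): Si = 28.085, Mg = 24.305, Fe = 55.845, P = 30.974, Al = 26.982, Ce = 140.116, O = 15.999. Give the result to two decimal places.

15.49 percentage points

O in (Mg0.51Fe0.49)3Al2Si3O12: molar mass 449.486 g/mol; 12×15.999 = 191.988 g → 42.71 wt%.
O in CePO4: molar mass 235.086 g/mol; 4×15.999 = 63.996 g → 27.22 wt%.
Difference = 42.71 − 27.22 = 15.49 percentage points.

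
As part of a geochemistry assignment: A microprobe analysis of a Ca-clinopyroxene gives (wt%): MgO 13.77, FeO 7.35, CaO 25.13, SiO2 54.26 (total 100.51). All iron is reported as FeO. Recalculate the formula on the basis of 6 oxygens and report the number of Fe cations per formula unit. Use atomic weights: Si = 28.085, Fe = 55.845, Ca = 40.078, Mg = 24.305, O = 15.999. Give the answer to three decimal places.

MgO (M=40.304): mol = 0.34165; Mg = 0.34165, O = 0.34165.
FeO (M=71.844): mol = 0.10230; Fe = 0.10230, O = 0.10230.
CaO (M=56.077): mol = 0.44813; Ca = 0.44813, O = 0.44813.
SiO2 (M=60.083): mol = 0.90308; Si = 0.90308, O = 1.80616.
ΣO = 2.69824; factor = 6/ΣO = 2.22367.
Fe apfu = 0.10230 × 2.22367 = 0.227.

0.227 Fe apfu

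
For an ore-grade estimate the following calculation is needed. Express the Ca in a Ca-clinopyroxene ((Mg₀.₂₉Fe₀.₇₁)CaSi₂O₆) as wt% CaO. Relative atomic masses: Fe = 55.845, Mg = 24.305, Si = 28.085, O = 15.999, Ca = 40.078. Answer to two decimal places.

Formula mass = 238.940 g/mol.
1 Ca → 1.0000 mol CaO per formula unit; M(CaO) = 56.077, so CaO mass = 56.077 g.
56.077/238.940 × 100 = 23.47 wt%.

23.47 wt%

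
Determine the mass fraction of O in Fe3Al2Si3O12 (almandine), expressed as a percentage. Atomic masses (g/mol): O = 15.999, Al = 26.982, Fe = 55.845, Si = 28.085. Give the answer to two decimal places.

M(Fe3Al2Si3O12) = 497.742 g/mol.
O contributes 12 × 15.999 = 191.988 g per mole.
191.988/497.742 = 0.3857 → 38.57%.

38.57 weight percent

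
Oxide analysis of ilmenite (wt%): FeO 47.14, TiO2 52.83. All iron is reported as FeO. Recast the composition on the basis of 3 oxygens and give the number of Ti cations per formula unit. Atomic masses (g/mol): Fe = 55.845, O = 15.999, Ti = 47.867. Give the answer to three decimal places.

1.003 Ti apfu

FeO: 47.14/71.844 = 0.65614 mol → 0.65614 mol Fe, 0.65614 mol O.
TiO2: 52.83/79.865 = 0.66149 mol → 0.66149 mol Ti, 1.32298 mol O.
Total oxygen = 1.97912 mol. Normalization factor = 3/1.97912 = 1.51583.
Ti per 3 O = 0.66149 × 1.51583 = 1.003.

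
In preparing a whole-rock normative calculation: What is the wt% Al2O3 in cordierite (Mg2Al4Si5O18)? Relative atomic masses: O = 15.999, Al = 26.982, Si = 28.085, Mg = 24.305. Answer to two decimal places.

34.86 wt%

Molar mass of Mg2Al4Si5O18 = 2*24.305 + 4*26.982 + 5*28.085 + 18*15.999 = 584.945 g/mol.
Each formula unit contains 4 Al, equivalent to 4/2 = 2.0000 mol Al2O3.
M(Al2O3) = 2×26.982 + 3×15.999 = 101.961 g/mol.
Mass of Al2O3 per formula unit = 2.0000 × 101.961 = 203.922 g.
Al2O3 wt% = 203.922 / 584.945 × 100 = 34.86%.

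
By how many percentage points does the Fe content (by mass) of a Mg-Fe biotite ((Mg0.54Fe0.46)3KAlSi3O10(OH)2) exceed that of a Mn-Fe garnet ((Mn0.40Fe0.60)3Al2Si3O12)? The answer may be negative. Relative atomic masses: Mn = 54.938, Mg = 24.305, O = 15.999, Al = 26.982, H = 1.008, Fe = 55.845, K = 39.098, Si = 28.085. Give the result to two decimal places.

-3.51 percentage points

M((Mg0.54Fe0.46)3KAlSi3O10(OH)2) = 460.779 g/mol, so wt% Fe = 77.066/460.779 × 100 = 16.73%.
M((Mn0.40Fe0.60)3Al2Si3O12) = 496.654 g/mol, so wt% Fe = 100.521/496.654 × 100 = 20.24%.
16.73 − 20.24 = -3.51 pp.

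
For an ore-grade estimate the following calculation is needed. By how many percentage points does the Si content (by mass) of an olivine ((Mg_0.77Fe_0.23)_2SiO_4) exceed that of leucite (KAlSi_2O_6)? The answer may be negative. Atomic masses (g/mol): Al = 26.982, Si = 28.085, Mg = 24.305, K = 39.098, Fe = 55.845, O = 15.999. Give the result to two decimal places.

-7.64 percentage points

First mineral: 28.085 g Si in 155.199 g formula = 18.10 wt% Si.
Second mineral: 56.170 g Si in 218.244 g formula = 25.74 wt% Si.
18.10% − 25.74% gives a difference of -7.64 percentage points.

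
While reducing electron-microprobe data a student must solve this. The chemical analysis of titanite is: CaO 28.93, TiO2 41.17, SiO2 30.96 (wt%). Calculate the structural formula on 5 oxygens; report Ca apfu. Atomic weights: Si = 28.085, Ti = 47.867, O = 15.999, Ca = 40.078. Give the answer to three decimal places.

CaO: 28.93/56.077 = 0.51590 mol → 0.51590 mol Ca, 0.51590 mol O.
TiO2: 41.17/79.865 = 0.51549 mol → 0.51549 mol Ti, 1.03098 mol O.
SiO2: 30.96/60.083 = 0.51529 mol → 0.51529 mol Si, 1.03058 mol O.
Total oxygen = 2.57746 mol. Normalization factor = 5/2.57746 = 1.93989.
Ca per 5 O = 0.51590 × 1.93989 = 1.001.

1.001 Ca apfu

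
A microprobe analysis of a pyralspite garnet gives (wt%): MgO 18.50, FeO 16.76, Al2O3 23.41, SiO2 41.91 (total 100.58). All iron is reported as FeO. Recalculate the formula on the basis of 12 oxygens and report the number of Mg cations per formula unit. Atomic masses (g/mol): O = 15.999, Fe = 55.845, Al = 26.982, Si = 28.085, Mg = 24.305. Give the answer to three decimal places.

1.984 Mg apfu

MgO: 18.50/40.304 = 0.45901 mol → 0.45901 mol Mg, 0.45901 mol O.
FeO: 16.76/71.844 = 0.23328 mol → 0.23328 mol Fe, 0.23328 mol O.
Al2O3: 23.41/101.961 = 0.22960 mol → 0.45920 mol Al, 0.68880 mol O.
SiO2: 41.91/60.083 = 0.69754 mol → 0.69754 mol Si, 1.39508 mol O.
Total oxygen = 2.77617 mol. Normalization factor = 12/2.77617 = 4.32250.
Mg per 12 O = 0.45901 × 4.32250 = 1.984.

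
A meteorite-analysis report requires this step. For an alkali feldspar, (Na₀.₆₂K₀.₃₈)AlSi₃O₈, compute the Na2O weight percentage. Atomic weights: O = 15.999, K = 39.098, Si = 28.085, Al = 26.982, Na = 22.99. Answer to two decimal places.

Formula mass = 268.340 g/mol.
0.62 Na → 0.3100 mol Na2O per formula unit; M(Na2O) = 61.979, so Na2O mass = 19.213 g.
19.213/268.340 × 100 = 7.16 wt%.

7.16 wt%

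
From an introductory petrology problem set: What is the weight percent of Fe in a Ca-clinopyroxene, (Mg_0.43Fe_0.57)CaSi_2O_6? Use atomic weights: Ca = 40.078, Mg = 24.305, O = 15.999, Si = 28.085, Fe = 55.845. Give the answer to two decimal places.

13.57 mass %

M((Mg_0.43Fe_0.57)CaSi_2O_6) = 234.525 g/mol.
Fe contributes 0.57 × 55.845 = 31.832 g per mole.
31.832/234.525 = 0.1357 → 13.57%.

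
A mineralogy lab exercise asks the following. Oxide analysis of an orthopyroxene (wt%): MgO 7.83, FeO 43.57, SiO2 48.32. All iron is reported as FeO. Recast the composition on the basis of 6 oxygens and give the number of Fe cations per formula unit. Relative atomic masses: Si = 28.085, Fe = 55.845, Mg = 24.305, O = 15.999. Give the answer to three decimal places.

1.510 Fe apfu

MgO (M=40.304): mol = 0.19427; Mg = 0.19427, O = 0.19427.
FeO (M=71.844): mol = 0.60645; Fe = 0.60645, O = 0.60645.
SiO2 (M=60.083): mol = 0.80422; Si = 0.80422, O = 1.60844.
ΣO = 2.40916; factor = 6/ΣO = 2.49049.
Fe apfu = 0.60645 × 2.49049 = 1.510.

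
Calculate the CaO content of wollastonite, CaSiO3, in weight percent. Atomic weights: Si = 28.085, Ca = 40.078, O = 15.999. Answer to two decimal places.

Molar mass of CaSiO3 = 1·40.078 + 1·28.085 + 3·15.999 = 116.160 g/mol.
Each formula unit contains 1 Ca, equivalent to 1/1 = 1.0000 mol CaO.
M(CaO) = 1×40.078 + 1×15.999 = 56.077 g/mol.
Mass of CaO per formula unit = 1.0000 × 56.077 = 56.077 g.
CaO wt% = 56.077 / 116.160 × 100 = 48.28%.

48.28 wt%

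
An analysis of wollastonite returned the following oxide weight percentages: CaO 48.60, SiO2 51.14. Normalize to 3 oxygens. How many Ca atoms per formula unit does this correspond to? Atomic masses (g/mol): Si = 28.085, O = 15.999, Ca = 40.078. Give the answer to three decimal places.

1.012 Ca apfu

CaO (M=56.077): mol = 0.86667; Ca = 0.86667, O = 0.86667.
SiO2 (M=60.083): mol = 0.85116; Si = 0.85116, O = 1.70232.
ΣO = 2.56899; factor = 3/ΣO = 1.16777.
Ca apfu = 0.86667 × 1.16777 = 1.012.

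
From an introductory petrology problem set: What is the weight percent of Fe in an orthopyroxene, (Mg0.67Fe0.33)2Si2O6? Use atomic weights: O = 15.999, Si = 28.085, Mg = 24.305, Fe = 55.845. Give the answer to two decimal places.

Molar mass of (Mg0.67Fe0.33)2Si2O6: 1.34·24.305 + 0.66·55.845 + 2·28.085 + 6·15.999 = 221.590 g/mol.
Mass of Fe per formula unit: 0.66 × 55.845 = 36.858 g.
Weight fraction Fe = 36.858 / 221.590 = 0.1663.

16.63 wt%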